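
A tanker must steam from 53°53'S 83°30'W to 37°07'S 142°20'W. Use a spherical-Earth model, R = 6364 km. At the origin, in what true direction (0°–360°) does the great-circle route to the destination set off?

θ = atan2( sin Δλ·cos φ₂ ,  cos φ₁ sin φ₂ − sin φ₁ cos φ₂ cos Δλ )
  = atan2(-0.6823, -0.0223) = 268.13°

268.1°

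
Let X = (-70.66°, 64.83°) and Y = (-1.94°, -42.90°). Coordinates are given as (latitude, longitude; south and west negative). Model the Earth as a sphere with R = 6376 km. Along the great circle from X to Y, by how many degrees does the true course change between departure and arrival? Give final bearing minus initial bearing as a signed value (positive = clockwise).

At departure: θ₁ = atan2(sin Δλ cos φ₂, cos φ₁ sin φ₂ − sin φ₁ cos φ₂ cos Δλ) = 252.60°
At arrival: θ₂ = atan2(sin Δλ cos φ₁, −cos φ₂ sin φ₁ + sin φ₂ cos φ₁ cos Δλ) = 341.57°
Δθ = θ₂ − θ₁ = +89.0°

+89.0°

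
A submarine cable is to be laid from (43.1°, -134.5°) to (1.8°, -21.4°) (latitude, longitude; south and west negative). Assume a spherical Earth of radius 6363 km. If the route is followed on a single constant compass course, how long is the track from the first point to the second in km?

Rhumb course C = atan2(Δλ, Δψ) with Δψ = ln[tan(π/4+φ₂/2)/tan(π/4+φ₁/2)] = -0.8038, Δλ = +1.9740 → C = 112.16°
d = R·|Δφ| / |cos C| = 6363·0.72082 / 0.37714 = 12162 km

12162 km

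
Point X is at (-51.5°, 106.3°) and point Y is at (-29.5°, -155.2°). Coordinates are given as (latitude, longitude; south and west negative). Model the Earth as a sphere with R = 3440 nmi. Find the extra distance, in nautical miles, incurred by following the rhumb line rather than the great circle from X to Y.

Great circle: cos σ = sin φ₁ sin φ₂ + cos φ₁ cos φ₂ cos Δλ,  σ = 1.2606 rad → d_gc = 4336.3 nmi
Rhumb line: Δψ = +0.5128, q = Δφ/Δψ = 0.7488, d_rh = R√(Δφ²+q²Δλ²) = 4620.9 nmi
Excess = 4620.9 − 4336.3 = 284.6 ≈ 285 nmi

285 nmi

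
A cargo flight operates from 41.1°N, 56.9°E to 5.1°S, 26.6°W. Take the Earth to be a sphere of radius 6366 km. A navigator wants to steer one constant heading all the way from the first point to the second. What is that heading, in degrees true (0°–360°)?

Meridional parts: M(φ₁)=+0.7882, M(φ₂)=-0.0891 → ΔM = -0.8773;  Δλ = -1.4573 rad
tan C = Δλ / ΔM = +1.6612 → C = 238.95°

239.0°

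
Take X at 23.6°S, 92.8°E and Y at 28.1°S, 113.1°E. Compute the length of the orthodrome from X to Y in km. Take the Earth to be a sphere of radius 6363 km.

2087 km

cos σ = sin φ₁ sin φ₂ + cos φ₁ cos φ₂ cos Δλ
      = sin(-23.60°)sin(-28.10°) + cos(-23.60°)cos(-28.10°)cos(20.30°) = 0.9467
σ = 18.789° → d = Rσ = 6363·0.32793 = 2087 km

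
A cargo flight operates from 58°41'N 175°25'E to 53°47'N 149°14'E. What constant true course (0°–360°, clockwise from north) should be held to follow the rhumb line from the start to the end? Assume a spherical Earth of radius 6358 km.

251.4°

Meridional parts: M(φ₁)=+1.2719, M(φ₂)=+1.1178 → ΔM = -0.1541;  Δλ = -0.4570 rad
tan C = Δλ / ΔM = +2.9650 → C = 251.36°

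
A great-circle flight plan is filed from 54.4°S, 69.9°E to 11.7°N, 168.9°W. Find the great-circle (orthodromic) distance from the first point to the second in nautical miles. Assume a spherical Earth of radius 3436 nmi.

7040 nmi

cos σ = sin φ₁ sin φ₂ + cos φ₁ cos φ₂ cos Δλ
      = sin(-54.40°)sin(11.70°) + cos(-54.40°)cos(11.70°)cos(121.20°) = -0.4602
σ = 117.398° → d = Rσ = 3436·2.04899 = 7040 nmi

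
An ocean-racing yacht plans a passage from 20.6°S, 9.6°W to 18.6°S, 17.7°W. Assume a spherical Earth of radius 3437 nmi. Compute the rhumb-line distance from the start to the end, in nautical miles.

473 nmi

Δψ = ln[tan(π/4+φ₂/2)/tan(π/4+φ₁/2)] = +0.0371;  Δφ = +0.0349 rad,  Δλ = -0.1414 rad
q = Δφ/Δψ = 0.9420
d = R·√(Δφ² + q²Δλ²) = 3437·0.13767 = 473 nmi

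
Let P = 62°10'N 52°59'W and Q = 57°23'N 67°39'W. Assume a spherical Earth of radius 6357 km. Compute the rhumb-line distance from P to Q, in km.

975 km

Δψ = ln[tan(π/4+φ₂/2)/tan(π/4+φ₁/2)] = -0.1662;  Δφ = -0.0835 rad,  Δλ = -0.2560 rad
q = Δφ/Δψ = 0.5024
d = R·√(Δφ² + q²Δλ²) = 6357·0.15332 = 975 km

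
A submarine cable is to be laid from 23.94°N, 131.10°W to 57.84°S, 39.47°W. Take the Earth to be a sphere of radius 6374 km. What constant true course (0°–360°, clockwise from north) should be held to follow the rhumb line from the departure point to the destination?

Δψ = ln[tan(π/4+φ₂/2)/tan(π/4+φ₁/2)] = -1.6745
Δλ = +1.5992 rad (taken the short way round)
course = atan2(Δλ, Δψ) = 136.32°

136.3°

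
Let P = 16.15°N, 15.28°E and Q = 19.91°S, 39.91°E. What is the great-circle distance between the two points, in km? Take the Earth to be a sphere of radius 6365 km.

4824 km

cos σ = sin φ₁ sin φ₂ + cos φ₁ cos φ₂ cos Δλ
      = sin(16.15°)sin(-19.91°) + cos(16.15°)cos(-19.91°)cos(24.63°) = 0.7262
σ = 43.428° → d = Rσ = 6365·0.75797 = 4824 km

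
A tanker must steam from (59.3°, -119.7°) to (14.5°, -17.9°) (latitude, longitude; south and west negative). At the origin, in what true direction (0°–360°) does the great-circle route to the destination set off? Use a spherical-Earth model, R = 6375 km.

72.5°

θ = atan2( sin Δλ·cos φ₂ ,  cos φ₁ sin φ₂ − sin φ₁ cos φ₂ cos Δλ )
  = atan2(+0.9477, +0.2981) = 72.54°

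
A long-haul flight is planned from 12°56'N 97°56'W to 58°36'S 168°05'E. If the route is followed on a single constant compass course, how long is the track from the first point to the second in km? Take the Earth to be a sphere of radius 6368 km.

Rhumb course C = atan2(Δλ, Δψ) with Δψ = ln[tan(π/4+φ₂/2)/tan(π/4+φ₁/2)] = -1.4968, Δλ = -1.6403 → C = 227.62°
d = R·|Δφ| / |cos C| = 6368·1.24849 / 0.67404 = 11795 km

11795 km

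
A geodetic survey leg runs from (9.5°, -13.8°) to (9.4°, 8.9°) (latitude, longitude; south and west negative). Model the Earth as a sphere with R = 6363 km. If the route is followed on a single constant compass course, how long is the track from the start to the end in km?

2487 km

Δψ = ln[tan(π/4+φ₂/2)/tan(π/4+φ₁/2)] = -0.0018;  Δφ = -0.0017 rad,  Δλ = +0.3962 rad
q = Δφ/Δψ = 0.9864
d = R·√(Δφ² + q²Δλ²) = 6363·0.39082 = 2487 km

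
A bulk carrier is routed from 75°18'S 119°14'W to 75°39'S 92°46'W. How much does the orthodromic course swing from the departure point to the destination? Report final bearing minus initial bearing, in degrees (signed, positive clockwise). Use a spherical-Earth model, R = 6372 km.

At departure: θ₁ = atan2(sin Δλ cos φ₂, cos φ₁ sin φ₂ − sin φ₁ cos φ₂ cos Δλ) = 105.79°
At arrival: θ₂ = atan2(sin Δλ cos φ₁, −cos φ₂ sin φ₁ + sin φ₂ cos φ₁ cos Δλ) = 80.14°
Δθ = θ₂ − θ₁ = -25.6°

-25.6°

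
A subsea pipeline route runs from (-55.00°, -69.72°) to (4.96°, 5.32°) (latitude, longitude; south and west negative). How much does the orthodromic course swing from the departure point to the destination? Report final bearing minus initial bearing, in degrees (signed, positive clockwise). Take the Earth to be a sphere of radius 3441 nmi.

At departure: θ₁ = atan2(sin Δλ cos φ₂, cos φ₁ sin φ₂ − sin φ₁ cos φ₂ cos Δλ) = 74.87°
At arrival: θ₂ = atan2(sin Δλ cos φ₁, −cos φ₂ sin φ₁ + sin φ₂ cos φ₁ cos Δλ) = 33.76°
Δθ = θ₂ − θ₁ = -41.1°

-41.1°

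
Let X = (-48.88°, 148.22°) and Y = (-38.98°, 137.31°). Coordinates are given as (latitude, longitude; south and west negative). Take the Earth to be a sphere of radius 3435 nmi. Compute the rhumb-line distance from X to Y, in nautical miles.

757 nmi

Rhumb course C = atan2(Δλ, Δψ) with Δψ = ln[tan(π/4+φ₂/2)/tan(π/4+φ₁/2)] = +0.2408, Δλ = -0.1904 → C = 321.66°
d = R·|Δφ| / |cos C| = 3435·0.17279 / 0.78436 = 757 nmi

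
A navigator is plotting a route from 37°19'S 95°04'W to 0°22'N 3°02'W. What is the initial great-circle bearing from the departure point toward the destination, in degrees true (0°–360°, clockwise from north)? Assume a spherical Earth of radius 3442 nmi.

90.9°

N = sin Δλ·cos φ₂ = +0.9993;  D = cos φ₁ sin φ₂ − sin φ₁ cos φ₂ cos Δλ = -0.0164
initial course = atan2(N, D) = 90.94°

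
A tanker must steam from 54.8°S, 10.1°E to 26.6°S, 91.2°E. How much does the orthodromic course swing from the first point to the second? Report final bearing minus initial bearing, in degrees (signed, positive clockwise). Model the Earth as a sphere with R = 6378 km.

At departure: θ₁ = atan2(sin Δλ cos φ₂, cos φ₁ sin φ₂ − sin φ₁ cos φ₂ cos Δλ) = 99.33°
At arrival: θ₂ = atan2(sin Δλ cos φ₁, −cos φ₂ sin φ₁ + sin φ₂ cos φ₁ cos Δλ) = 39.51°
Δθ = θ₂ − θ₁ = -59.8°

-59.8°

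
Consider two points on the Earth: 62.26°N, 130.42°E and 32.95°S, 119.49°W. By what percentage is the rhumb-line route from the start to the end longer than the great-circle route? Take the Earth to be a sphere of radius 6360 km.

Great circle: σ = 2.2339 rad → d_gc = Rσ = 14207.6 km
Rhumb: Δφ = -1.6617, Δλ = +1.9214, Δψ = -2.0084, q = Δφ/Δψ = 0.8274 → d_rh = R√(Δφ²+q²Δλ²) = 14626.3 km
Excess = (14626.3 − 14207.6) / 14207.6 = 418.7 / 14207.6 = 2.947% ≈ 2.9%

2.9%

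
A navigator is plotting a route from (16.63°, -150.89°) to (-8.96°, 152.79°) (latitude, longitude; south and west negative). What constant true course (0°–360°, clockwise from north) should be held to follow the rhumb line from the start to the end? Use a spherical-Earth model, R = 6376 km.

245.3°

Δψ = ln[tan(π/4+φ₂/2)/tan(π/4+φ₁/2)] = -0.4514
Δλ = -0.9830 rad (taken the short way round)
course = atan2(Δλ, Δψ) = 245.33°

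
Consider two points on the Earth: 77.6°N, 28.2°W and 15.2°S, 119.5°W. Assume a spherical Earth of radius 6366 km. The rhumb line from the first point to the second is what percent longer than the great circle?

4.8%

Great circle: σ = 1.8346 rad → d_gc = Rσ = 11679.2 km
Rhumb: Δφ = -1.6197, Δλ = -1.5935, Δψ = -2.4882, q = Δφ/Δψ = 0.6509 → d_rh = R√(Δφ²+q²Δλ²) = 12243.9 km
Excess = (12243.9 − 11679.2) / 11679.2 = 564.7 / 11679.2 = 4.84% ≈ 4.8%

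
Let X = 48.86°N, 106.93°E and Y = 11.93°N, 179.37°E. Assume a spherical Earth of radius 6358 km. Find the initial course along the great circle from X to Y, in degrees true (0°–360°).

θ = atan2( sin Δλ·cos φ₂ ,  cos φ₁ sin φ₂ − sin φ₁ cos φ₂ cos Δλ )
  = atan2(+0.9328, -0.0863) = 95.29°

95.3°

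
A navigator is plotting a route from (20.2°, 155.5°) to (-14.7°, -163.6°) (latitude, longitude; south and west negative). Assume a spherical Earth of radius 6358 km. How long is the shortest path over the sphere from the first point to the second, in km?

cos σ = sin φ₁ sin φ₂ + cos φ₁ cos φ₂ cos Δλ
      = sin(20.20°)sin(-14.70°) + cos(20.20°)cos(-14.70°)cos(40.90°) = 0.5985
σ = 53.236° → d = Rσ = 6358·0.92914 = 5907 km

5907 km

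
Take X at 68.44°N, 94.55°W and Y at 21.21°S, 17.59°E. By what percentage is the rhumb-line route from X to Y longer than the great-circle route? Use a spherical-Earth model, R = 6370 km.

Great circle: σ = 2.0551 rad → d_gc = Rσ = 13090.9 km
Rhumb: Δφ = -1.5647, Δλ = +1.9572, Δψ = -2.0376, q = Δφ/Δψ = 0.7679 → d_rh = R√(Δφ²+q²Δλ²) = 13820.4 km
Excess = (13820.4 − 13090.9) / 13090.9 = 729.5 / 13090.9 = 5.57% ≈ 5.6%

5.6%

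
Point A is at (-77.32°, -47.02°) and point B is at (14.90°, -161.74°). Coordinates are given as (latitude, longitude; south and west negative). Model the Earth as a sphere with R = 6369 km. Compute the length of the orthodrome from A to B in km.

12211 km

Haversine: a = sin²(Δφ/2)+cos φ₁ cos φ₂ sin²(Δλ/2) = 0.66978;  σ = 2·atan2(√a,√(1−a))
σ = 109.851° → d = Rσ = 6369·1.91725 = 12211 km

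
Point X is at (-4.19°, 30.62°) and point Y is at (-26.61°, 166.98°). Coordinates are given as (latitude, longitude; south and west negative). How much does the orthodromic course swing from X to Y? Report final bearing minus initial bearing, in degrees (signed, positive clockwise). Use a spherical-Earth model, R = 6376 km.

Initial bearing θ₁ = atan2(sin Δλ cos φ₂, cos φ₁ sin φ₂ − sin φ₁ cos φ₂ cos Δλ) = 128.68°
Final bearing θ₂ = (initial bearing from the destination back to the start) + 180° = 60.55°
Δθ = θ₂ − θ₁ = -68.1°

-68.1°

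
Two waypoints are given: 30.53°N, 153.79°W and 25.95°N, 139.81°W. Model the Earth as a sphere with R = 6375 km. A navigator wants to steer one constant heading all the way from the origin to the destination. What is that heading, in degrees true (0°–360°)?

Δψ = ln[tan(π/4+φ₂/2)/tan(π/4+φ₁/2)] = -0.0908
Δλ = +0.2440 rad (taken the short way round)
course = atan2(Δλ, Δψ) = 110.41°

110.4°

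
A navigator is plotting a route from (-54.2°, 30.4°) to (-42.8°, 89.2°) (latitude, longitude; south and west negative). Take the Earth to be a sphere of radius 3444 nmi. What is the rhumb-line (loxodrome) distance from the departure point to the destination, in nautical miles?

2427 nmi

Rhumb course C = atan2(Δλ, Δψ) with Δψ = ln[tan(π/4+φ₂/2)/tan(π/4+φ₁/2)] = +0.3021, Δλ = +1.0263 → C = 73.60°
d = R·|Δφ| / |cos C| = 3444·0.19897 / 0.28235 = 2427 nmi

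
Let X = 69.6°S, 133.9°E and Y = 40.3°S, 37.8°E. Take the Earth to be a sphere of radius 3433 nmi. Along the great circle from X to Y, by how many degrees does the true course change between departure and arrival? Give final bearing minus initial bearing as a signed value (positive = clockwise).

+86.5°

At departure: θ₁ = atan2(sin Δλ cos φ₂, cos φ₁ sin φ₂ − sin φ₁ cos φ₂ cos Δλ) = 248.32°
At arrival: θ₂ = atan2(sin Δλ cos φ₁, −cos φ₂ sin φ₁ + sin φ₂ cos φ₁ cos Δλ) = 334.87°
Δθ = θ₂ − θ₁ = +86.5°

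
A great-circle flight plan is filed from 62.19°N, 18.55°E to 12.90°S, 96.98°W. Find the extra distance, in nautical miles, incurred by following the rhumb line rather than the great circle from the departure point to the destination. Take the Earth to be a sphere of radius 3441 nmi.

395 nmi

Great circle: cos σ = sin φ₁ sin φ₂ + cos φ₁ cos φ₂ cos Δλ,  σ = 1.9752 rad → d_gc = 6796.6 nmi
Rhumb line: Δψ = -1.6231, q = Δφ/Δψ = 0.8074, d_rh = R√(Δφ²+q²Δλ²) = 7191.8 nmi
Excess = 7191.8 − 6796.6 = 395.2 ≈ 395 nmi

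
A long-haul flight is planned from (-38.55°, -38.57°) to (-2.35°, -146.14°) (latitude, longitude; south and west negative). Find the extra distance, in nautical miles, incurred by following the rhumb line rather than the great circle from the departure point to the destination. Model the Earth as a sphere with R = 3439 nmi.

Great circle: cos σ = sin φ₁ sin φ₂ + cos φ₁ cos φ₂ cos Δλ,  σ = 1.7827 rad → d_gc = 6130.74 nmi
Rhumb line: Δψ = +0.6892, q = Δφ/Δψ = 0.9167, d_rh = R√(Δφ²+q²Δλ²) = 6305.20 nmi
Excess = 6305.20 − 6130.74 = 174.46 ≈ 174 nmi

174 nmi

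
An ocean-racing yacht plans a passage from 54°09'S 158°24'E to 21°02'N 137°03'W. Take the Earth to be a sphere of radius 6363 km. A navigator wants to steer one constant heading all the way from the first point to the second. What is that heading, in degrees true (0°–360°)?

Meridional parts: M(φ₁)=-1.1286, M(φ₂)=+0.3756 → ΔM = +1.5043;  Δλ = +1.1266 rad
tan C = Δλ / ΔM = +0.7489 → C = 36.83°

36.8°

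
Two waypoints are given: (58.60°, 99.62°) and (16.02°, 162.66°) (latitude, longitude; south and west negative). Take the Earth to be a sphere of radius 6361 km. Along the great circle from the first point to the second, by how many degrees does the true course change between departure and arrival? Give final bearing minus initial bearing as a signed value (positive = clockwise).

Initial bearing θ₁ = atan2(sin Δλ cos φ₂, cos φ₁ sin φ₂ − sin φ₁ cos φ₂ cos Δλ) = 104.91°
Final bearing θ₂ = (initial bearing from the destination back to the start) + 180° = 148.41°
Δθ = θ₂ − θ₁ = +43.5°

+43.5°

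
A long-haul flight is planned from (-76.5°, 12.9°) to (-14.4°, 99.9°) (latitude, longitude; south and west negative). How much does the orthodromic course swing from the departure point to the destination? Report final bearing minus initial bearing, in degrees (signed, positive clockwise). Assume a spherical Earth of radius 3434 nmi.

Initial bearing θ₁ = atan2(sin Δλ cos φ₂, cos φ₁ sin φ₂ − sin φ₁ cos φ₂ cos Δλ) = 90.52°
Final bearing θ₂ = (initial bearing from the destination back to the start) + 180° = 13.95°
Δθ = θ₂ − θ₁ = -76.6°

-76.6°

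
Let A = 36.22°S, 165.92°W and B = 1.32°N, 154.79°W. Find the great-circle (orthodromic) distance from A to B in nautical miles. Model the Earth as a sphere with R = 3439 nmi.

Haversine: a = sin²(Δφ/2)+cos φ₁ cos φ₂ sin²(Δλ/2) = 0.11112;  σ = 2·atan2(√a,√(1−a))
σ = 38.944° → d = Rσ = 3439·0.67970 = 2338 nmi

2338 nmi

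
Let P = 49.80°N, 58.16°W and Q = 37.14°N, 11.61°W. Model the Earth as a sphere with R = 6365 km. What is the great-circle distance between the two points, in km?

3934 km

Haversine: a = sin²(Δφ/2)+cos φ₁ cos φ₂ sin²(Δλ/2) = 0.09250;  σ = 2·atan2(√a,√(1−a))
σ = 35.412° → d = Rσ = 6365·0.61805 = 3934 km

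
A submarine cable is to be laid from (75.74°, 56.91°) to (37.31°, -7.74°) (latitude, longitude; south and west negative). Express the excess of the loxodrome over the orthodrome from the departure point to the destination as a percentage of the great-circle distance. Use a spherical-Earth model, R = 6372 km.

3.9%

Great circle: σ = 0.8348 rad → d_gc = Rσ = 5319.3 km
Rhumb: Δφ = -0.6707, Δλ = -1.1284, Δψ = -1.3760, q = Δφ/Δψ = 0.4875 → d_rh = R√(Δφ²+q²Δλ²) = 5527.2 km
Excess = (5527.2 − 5319.3) / 5319.3 = 207.9 / 5319.3 = 3.91% ≈ 3.9%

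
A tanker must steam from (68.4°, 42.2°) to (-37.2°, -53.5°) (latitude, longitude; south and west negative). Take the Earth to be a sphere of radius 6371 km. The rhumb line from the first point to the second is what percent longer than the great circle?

Great circle: σ = 2.2034 rad → d_gc = Rσ = 14038.0 km
Rhumb: Δφ = -1.8431, Δλ = -1.6703, Δψ = -2.3571, q = Δφ/Δψ = 0.7819 → d_rh = R√(Δφ²+q²Δλ²) = 14391.4 km
Excess = (14391.4 − 14038.0) / 14038.0 = 353.4 / 14038.0 = 2.52% ≈ 2.5%

2.5%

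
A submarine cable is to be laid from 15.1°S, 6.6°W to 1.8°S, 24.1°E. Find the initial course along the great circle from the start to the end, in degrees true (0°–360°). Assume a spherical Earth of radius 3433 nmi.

θ = atan2( sin Δλ·cos φ₂ ,  cos φ₁ sin φ₂ − sin φ₁ cos φ₂ cos Δλ )
  = atan2(+0.5103, +0.1936) = 69.23°

69.2°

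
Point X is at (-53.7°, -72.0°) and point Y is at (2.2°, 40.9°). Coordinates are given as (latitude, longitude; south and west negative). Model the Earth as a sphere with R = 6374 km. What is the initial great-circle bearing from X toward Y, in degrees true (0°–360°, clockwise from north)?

N = sin Δλ·cos φ₂ = +0.9205;  D = cos φ₁ sin φ₂ − sin φ₁ cos φ₂ cos Δλ = -0.2906
initial course = atan2(N, D) = 107.52°

107.5°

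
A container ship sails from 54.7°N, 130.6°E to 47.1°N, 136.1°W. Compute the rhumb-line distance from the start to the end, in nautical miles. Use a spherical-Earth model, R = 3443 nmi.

3555 nmi

Rhumb course C = atan2(Δλ, Δψ) with Δψ = ln[tan(π/4+φ₂/2)/tan(π/4+φ₁/2)] = -0.2109, Δλ = +1.6284 → C = 97.38°
d = R·|Δφ| / |cos C| = 3443·0.13265 / 0.12847 = 3555 nmi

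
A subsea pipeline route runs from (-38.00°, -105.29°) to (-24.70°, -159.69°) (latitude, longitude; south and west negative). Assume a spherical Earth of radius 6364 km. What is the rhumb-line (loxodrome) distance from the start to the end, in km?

5348 km

Rhumb course C = atan2(Δλ, Δψ) with Δψ = ln[tan(π/4+φ₂/2)/tan(π/4+φ₁/2)] = +0.2729, Δλ = -0.9495 → C = 286.04°
d = R·|Δφ| / |cos C| = 6364·0.23213 / 0.27623 = 5348 km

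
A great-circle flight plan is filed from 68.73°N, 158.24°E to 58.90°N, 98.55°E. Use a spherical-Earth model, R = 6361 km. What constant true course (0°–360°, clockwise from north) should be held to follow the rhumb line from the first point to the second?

249.3°

Δψ = ln[tan(π/4+φ₂/2)/tan(π/4+φ₁/2)] = -0.3933
Δλ = -1.0418 rad (taken the short way round)
course = atan2(Δλ, Δψ) = 249.32°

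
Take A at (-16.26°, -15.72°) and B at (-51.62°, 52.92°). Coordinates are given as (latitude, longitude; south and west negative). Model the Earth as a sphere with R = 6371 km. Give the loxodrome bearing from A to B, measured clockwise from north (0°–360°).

Meridional parts: M(φ₁)=-0.2877, M(φ₂)=-1.0554 → ΔM = -0.7678;  Δλ = +1.1980 rad
tan C = Δλ / ΔM = -1.5604 → C = 122.65°

122.7°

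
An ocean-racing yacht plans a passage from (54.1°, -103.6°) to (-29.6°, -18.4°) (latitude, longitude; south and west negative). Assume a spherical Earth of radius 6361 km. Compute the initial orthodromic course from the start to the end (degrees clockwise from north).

111.9°

θ = atan2( sin Δλ·cos φ₂ ,  cos φ₁ sin φ₂ − sin φ₁ cos φ₂ cos Δλ )
  = atan2(+0.8664, -0.3486) = 111.91°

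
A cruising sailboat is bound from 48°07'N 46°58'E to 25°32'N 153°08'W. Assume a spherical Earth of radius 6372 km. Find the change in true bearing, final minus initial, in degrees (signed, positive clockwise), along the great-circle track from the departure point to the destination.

+147.7°

Initial bearing θ₁ = atan2(sin Δλ cos φ₂, cos φ₁ sin φ₂ − sin φ₁ cos φ₂ cos Δλ) = 18.65°
Final bearing θ₂ = (initial bearing from the destination back to the start) + 180° = 166.31°
Δθ = θ₂ − θ₁ = +147.7°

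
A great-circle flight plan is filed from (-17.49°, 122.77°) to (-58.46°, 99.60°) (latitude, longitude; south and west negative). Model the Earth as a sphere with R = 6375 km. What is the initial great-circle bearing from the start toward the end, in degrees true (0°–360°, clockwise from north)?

197.1°

N = sin Δλ·cos φ₂ = -0.2058;  D = cos φ₁ sin φ₂ − sin φ₁ cos φ₂ cos Δλ = -0.6683
initial course = atan2(N, D) = 197.12°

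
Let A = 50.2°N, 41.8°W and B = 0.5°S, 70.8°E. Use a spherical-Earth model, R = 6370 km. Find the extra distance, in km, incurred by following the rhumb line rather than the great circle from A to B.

Great circle: cos σ = sin φ₁ sin φ₂ + cos φ₁ cos φ₂ cos Δλ,  σ = 1.8263 rad → d_gc = 11633.2 km
Rhumb line: Δψ = -1.0249, q = Δφ/Δψ = 0.8634, d_rh = R√(Δφ²+q²Δλ²) = 12190.3 km
Excess = 12190.3 − 11633.2 = 557.1 ≈ 557 km

557 km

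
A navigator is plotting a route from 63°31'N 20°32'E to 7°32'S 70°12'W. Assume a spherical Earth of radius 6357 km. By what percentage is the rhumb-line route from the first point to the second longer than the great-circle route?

3.7%

Great circle: σ = 1.6941 rad → d_gc = Rσ = 10769.5 km
Rhumb: Δφ = -1.2401, Δλ = -1.5836, Δψ = -1.5787, q = Δφ/Δψ = 0.7855 → d_rh = R√(Δφ²+q²Δλ²) = 11165.6 km
Excess = (11165.6 − 10769.5) / 10769.5 = 396.1 / 10769.5 = 3.68% ≈ 3.7%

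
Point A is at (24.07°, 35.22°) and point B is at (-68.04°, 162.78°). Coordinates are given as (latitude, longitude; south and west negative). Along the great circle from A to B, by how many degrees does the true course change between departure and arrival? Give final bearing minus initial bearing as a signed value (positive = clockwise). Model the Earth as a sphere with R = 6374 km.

Initial bearing θ₁ = atan2(sin Δλ cos φ₂, cos φ₁ sin φ₂ − sin φ₁ cos φ₂ cos Δλ) = 158.53°
Final bearing θ₂ = (initial bearing from the destination back to the start) + 180° = 63.32°
Δθ = θ₂ − θ₁ = -95.2°

-95.2°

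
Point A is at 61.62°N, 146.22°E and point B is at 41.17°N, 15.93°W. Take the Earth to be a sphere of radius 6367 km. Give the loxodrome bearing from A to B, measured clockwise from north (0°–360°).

258.3°

Meridional parts: M(φ₁)=+1.3749, M(φ₂)=+0.7898 → ΔM = -0.5851;  Δλ = -2.8301 rad
tan C = Δλ / ΔM = +4.8365 → C = 258.32°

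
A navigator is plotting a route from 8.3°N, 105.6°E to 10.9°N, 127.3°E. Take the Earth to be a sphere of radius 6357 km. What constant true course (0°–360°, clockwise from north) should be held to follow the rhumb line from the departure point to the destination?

83.1°

Meridional parts: M(φ₁)=+0.1454, M(φ₂)=+0.1914 → ΔM = +0.0460;  Δλ = +0.3787 rad
tan C = Δλ / ΔM = +8.2285 → C = 83.07°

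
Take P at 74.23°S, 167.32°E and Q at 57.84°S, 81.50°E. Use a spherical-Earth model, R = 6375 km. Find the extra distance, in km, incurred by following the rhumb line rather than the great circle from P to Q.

323 km

Great circle: cos σ = sin φ₁ sin φ₂ + cos φ₁ cos φ₂ cos Δλ,  σ = 0.6002 rad → d_gc = 3826.0 km
Rhumb line: Δψ = +0.7330, q = Δφ/Δψ = 0.3902, d_rh = R√(Δφ²+q²Δλ²) = 4148.7 km
Excess = 4148.7 − 3826.0 = 322.7 ≈ 323 km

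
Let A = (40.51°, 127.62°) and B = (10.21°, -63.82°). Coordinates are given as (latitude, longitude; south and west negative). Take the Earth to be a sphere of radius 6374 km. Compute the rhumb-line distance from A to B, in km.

16992 km

Rhumb course C = atan2(Δλ, Δψ) with Δψ = ln[tan(π/4+φ₂/2)/tan(π/4+φ₁/2)] = -0.5954, Δλ = +2.9419 → C = 101.44°
d = R·|Δφ| / |cos C| = 6374·0.52883 / 0.19837 = 16992 km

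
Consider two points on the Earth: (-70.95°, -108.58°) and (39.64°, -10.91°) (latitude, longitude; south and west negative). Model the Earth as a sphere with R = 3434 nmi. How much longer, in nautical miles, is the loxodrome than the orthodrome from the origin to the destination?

Great circle: cos σ = sin φ₁ sin φ₂ + cos φ₁ cos φ₂ cos Δλ,  σ = 2.2608 rad → d_gc = 7763.7 nmi
Rhumb line: Δψ = +2.5398, q = Δφ/Δψ = 0.7600, d_rh = R√(Δφ²+q²Δλ²) = 7982.7 nmi
Excess = 7982.7 − 7763.7 = 219.0 ≈ 219 nmi

219 nmi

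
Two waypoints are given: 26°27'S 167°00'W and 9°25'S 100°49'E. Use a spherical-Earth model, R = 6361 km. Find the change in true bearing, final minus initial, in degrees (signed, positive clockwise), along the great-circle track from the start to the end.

+35.8°

At departure: θ₁ = atan2(sin Δλ cos φ₂, cos φ₁ sin φ₂ − sin φ₁ cos φ₂ cos Δλ) = 260.60°
At arrival: θ₂ = atan2(sin Δλ cos φ₁, −cos φ₂ sin φ₁ + sin φ₂ cos φ₁ cos Δλ) = 296.44°
Δθ = θ₂ − θ₁ = +35.8°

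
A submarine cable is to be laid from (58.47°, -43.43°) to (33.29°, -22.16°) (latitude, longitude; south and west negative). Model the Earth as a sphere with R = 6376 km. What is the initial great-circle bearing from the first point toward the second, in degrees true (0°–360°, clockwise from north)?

141.2°

N = sin Δλ·cos φ₂ = +0.3032;  D = cos φ₁ sin φ₂ − sin φ₁ cos φ₂ cos Δλ = -0.3769
initial course = atan2(N, D) = 141.18°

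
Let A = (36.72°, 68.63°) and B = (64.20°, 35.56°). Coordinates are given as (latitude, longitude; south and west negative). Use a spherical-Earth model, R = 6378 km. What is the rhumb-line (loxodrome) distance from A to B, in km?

Rhumb course C = atan2(Δλ, Δψ) with Δψ = ln[tan(π/4+φ₂/2)/tan(π/4+φ₁/2)] = +0.7840, Δλ = -0.5772 → C = 323.64°
d = R·|Δφ| / |cos C| = 6378·0.47962 / 0.80531 = 3799 km

3799 km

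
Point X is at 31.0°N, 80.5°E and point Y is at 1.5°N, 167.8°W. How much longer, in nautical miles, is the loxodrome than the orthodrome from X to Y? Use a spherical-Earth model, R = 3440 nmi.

133 nmi

Great circle: cos σ = sin φ₁ sin φ₂ + cos φ₁ cos φ₂ cos Δλ,  σ = 1.8790 rad → d_gc = 6463.7 nmi
Rhumb line: Δψ = -0.5434, q = Δφ/Δψ = 0.9475, d_rh = R√(Δφ²+q²Δλ²) = 6596.8 nmi
Excess = 6596.8 − 6463.7 = 133.1 ≈ 133 nmi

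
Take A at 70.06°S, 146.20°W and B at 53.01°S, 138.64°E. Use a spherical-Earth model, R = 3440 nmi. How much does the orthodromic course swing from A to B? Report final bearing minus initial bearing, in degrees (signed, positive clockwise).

At departure: θ₁ = atan2(sin Δλ cos φ₂, cos φ₁ sin φ₂ − sin φ₁ cos φ₂ cos Δλ) = 257.63°
At arrival: θ₂ = atan2(sin Δλ cos φ₁, −cos φ₂ sin φ₁ + sin φ₂ cos φ₁ cos Δλ) = 326.38°
Δθ = θ₂ − θ₁ = +68.8°

+68.8°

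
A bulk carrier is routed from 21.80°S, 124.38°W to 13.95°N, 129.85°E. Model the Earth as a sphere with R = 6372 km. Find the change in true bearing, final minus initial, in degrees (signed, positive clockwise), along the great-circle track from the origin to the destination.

+10.9°

At departure: θ₁ = atan2(sin Δλ cos φ₂, cos φ₁ sin φ₂ − sin φ₁ cos φ₂ cos Δλ) = 277.68°
At arrival: θ₂ = atan2(sin Δλ cos φ₁, −cos φ₂ sin φ₁ + sin φ₂ cos φ₁ cos Δλ) = 288.54°
Δθ = θ₂ − θ₁ = +10.9°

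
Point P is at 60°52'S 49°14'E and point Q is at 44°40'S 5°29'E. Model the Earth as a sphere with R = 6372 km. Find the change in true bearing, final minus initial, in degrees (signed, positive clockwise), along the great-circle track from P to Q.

Initial bearing θ₁ = atan2(sin Δλ cos φ₂, cos φ₁ sin φ₂ − sin φ₁ cos φ₂ cos Δλ) = 282.22°
Final bearing θ₂ = (initial bearing from the destination back to the start) + 180° = 318.01°
Δθ = θ₂ − θ₁ = +35.8°

+35.8°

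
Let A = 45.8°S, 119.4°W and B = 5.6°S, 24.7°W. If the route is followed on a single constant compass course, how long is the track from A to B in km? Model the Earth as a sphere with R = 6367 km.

10219 km

Δψ = ln[tan(π/4+φ₂/2)/tan(π/4+φ₁/2)] = +0.8034;  Δφ = +0.7016 rad,  Δλ = +1.6528 rad
q = Δφ/Δψ = 0.8734
d = R·√(Δφ² + q²Δλ²) = 6367·1.60498 = 10219 km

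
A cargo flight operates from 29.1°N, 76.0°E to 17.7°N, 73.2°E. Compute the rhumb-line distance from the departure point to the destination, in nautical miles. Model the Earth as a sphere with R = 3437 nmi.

Δψ = ln[tan(π/4+φ₂/2)/tan(π/4+φ₁/2)] = -0.2173;  Δφ = -0.1990 rad,  Δλ = -0.0489 rad
q = Δφ/Δψ = 0.9157
d = R·√(Δφ² + q²Δλ²) = 3437·0.20394 = 701 nmi

701 nmi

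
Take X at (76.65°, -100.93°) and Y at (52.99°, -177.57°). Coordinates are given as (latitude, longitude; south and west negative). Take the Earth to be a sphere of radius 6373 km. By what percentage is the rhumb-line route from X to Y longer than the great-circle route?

6.4%

Great circle: σ = 0.6282 rad → d_gc = Rσ = 4003.7 km
Rhumb: Δφ = -0.4129, Δλ = -1.3376, Δψ = -1.0508, q = Δφ/Δψ = 0.3930 → d_rh = R√(Δφ²+q²Δλ²) = 4260.2 km
Excess = (4260.2 − 4003.7) / 4003.7 = 256.5 / 4003.7 = 6.41% ≈ 6.4%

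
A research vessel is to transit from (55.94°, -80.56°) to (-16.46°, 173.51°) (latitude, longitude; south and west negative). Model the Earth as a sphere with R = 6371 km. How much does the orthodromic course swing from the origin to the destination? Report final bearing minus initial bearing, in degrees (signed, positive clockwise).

At departure: θ₁ = atan2(sin Δλ cos φ₂, cos φ₁ sin φ₂ − sin φ₁ cos φ₂ cos Δλ) = 273.68°
At arrival: θ₂ = atan2(sin Δλ cos φ₁, −cos φ₂ sin φ₁ + sin φ₂ cos φ₁ cos Δλ) = 215.65°
Δθ = θ₂ − θ₁ = -58.0°

-58.0°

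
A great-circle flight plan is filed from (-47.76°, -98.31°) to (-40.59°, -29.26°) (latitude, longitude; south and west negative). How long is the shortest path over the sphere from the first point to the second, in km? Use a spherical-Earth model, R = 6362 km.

5372 km

Haversine: a = sin²(Δφ/2)+cos φ₁ cos φ₂ sin²(Δλ/2) = 0.16789;  σ = 2·atan2(√a,√(1−a))
σ = 48.378° → d = Rσ = 6362·0.84435 = 5372 km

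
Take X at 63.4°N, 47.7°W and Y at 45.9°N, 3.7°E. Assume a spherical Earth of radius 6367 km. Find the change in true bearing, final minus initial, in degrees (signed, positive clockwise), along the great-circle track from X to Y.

+43.3°

At departure: θ₁ = atan2(sin Δλ cos φ₂, cos φ₁ sin φ₂ − sin φ₁ cos φ₂ cos Δλ) = 96.99°
At arrival: θ₂ = atan2(sin Δλ cos φ₁, −cos φ₂ sin φ₁ + sin φ₂ cos φ₁ cos Δλ) = 140.31°
Δθ = θ₂ − θ₁ = +43.3°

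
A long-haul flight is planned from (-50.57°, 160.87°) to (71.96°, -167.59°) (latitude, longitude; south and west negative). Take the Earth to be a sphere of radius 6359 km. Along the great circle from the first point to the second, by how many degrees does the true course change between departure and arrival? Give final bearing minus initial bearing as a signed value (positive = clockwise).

+12.4°

Initial bearing θ₁ = atan2(sin Δλ cos φ₂, cos φ₁ sin φ₂ − sin φ₁ cos φ₂ cos Δλ) = 11.34°
Final bearing θ₂ = (initial bearing from the destination back to the start) + 180° = 23.78°
Δθ = θ₂ − θ₁ = +12.4°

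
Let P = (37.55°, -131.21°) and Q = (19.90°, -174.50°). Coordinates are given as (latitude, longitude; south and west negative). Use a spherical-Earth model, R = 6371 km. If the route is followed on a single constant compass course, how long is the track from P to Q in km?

Rhumb course C = atan2(Δλ, Δψ) with Δψ = ln[tan(π/4+φ₂/2)/tan(π/4+φ₁/2)] = -0.3535, Δλ = -0.7556 → C = 244.92°
d = R·|Δφ| / |cos C| = 6371·0.30805 / 0.42381 = 4631 km

4631 km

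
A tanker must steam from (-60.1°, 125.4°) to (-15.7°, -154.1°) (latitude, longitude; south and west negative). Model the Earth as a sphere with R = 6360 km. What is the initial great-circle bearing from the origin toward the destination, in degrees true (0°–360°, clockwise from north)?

N = sin Δλ·cos φ₂ = +0.9495;  D = cos φ₁ sin φ₂ − sin φ₁ cos φ₂ cos Δλ = +0.0029
initial course = atan2(N, D) = 89.83°

89.8°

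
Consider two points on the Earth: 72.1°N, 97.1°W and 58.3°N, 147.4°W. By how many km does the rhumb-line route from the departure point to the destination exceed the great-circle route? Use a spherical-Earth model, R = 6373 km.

73 km

Great circle: cos σ = sin φ₁ sin φ₂ + cos φ₁ cos φ₂ cos Δλ,  σ = 0.4207 rad → d_gc = 2681.3 km
Rhumb line: Δψ = -0.5893, q = Δφ/Δψ = 0.4087, d_rh = R√(Δφ²+q²Δλ²) = 2754.1 km
Excess = 2754.1 − 2681.3 = 72.8 ≈ 73 km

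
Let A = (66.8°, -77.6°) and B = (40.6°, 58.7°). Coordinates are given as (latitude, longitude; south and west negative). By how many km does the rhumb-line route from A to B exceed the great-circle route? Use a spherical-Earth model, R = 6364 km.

Great circle: cos σ = sin φ₁ sin φ₂ + cos φ₁ cos φ₂ cos Δλ,  σ = 1.1789 rad → d_gc = 7502.8 km
Rhumb line: Δψ = -0.8068, q = Δφ/Δψ = 0.5668, d_rh = R√(Δφ²+q²Δλ²) = 9060.8 km
Excess = 9060.8 − 7502.8 = 1558.0 ≈ 1558 km

1558 km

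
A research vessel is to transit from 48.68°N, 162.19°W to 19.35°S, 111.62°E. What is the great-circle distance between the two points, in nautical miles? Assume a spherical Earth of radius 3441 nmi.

6124 nmi

Haversine: a = sin²(Δφ/2)+cos φ₁ cos φ₂ sin²(Δλ/2) = 0.60373;  σ = 2·atan2(√a,√(1−a))
σ = 101.973° → d = Rσ = 3441·1.77976 = 6124 nmi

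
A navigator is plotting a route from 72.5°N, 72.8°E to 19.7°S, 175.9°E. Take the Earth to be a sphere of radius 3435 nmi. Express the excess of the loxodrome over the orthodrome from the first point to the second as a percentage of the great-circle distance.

Great circle: σ = 1.9667 rad → d_gc = Rσ = 6755.7 nmi
Rhumb: Δφ = -1.6092, Δλ = +1.7994, Δψ = -2.2222, q = Δφ/Δψ = 0.7242 → d_rh = R√(Δφ²+q²Δλ²) = 7112.6 nmi
Excess = (7112.6 − 6755.7) / 6755.7 = 356.9 / 6755.7 = 5.28% ≈ 5.3%

5.3%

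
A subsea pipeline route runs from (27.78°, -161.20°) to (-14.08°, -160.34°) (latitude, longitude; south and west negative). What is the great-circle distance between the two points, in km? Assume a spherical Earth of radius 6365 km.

cos σ = sin φ₁ sin φ₂ + cos φ₁ cos φ₂ cos Δλ
      = sin(27.78°)sin(-14.08°) + cos(27.78°)cos(-14.08°)cos(0.86°) = 0.7447
σ = 41.868° → d = Rσ = 6365·0.73074 = 4651 km

4651 km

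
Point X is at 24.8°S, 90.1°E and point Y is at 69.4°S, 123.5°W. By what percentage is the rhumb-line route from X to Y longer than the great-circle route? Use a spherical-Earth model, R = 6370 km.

Great circle: σ = 1.4439 rad → d_gc = Rσ = 9197.3 km
Rhumb: Δφ = -0.7784, Δλ = +2.5552, Δψ = -1.2582, q = Δφ/Δψ = 0.6187 → d_rh = R√(Δφ²+q²Δλ²) = 11224.4 km
Excess = (11224.4 − 9197.3) / 9197.3 = 2027.1 / 9197.3 = 22.04% ≈ 22.0%

22.0%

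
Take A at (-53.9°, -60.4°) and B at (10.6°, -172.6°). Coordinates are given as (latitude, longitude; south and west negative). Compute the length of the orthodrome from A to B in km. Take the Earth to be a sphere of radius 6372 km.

Haversine: a = sin²(Δφ/2)+cos φ₁ cos φ₂ sin²(Δλ/2) = 0.68373;  σ = 2·atan2(√a,√(1−a))
σ = 111.559° → d = Rσ = 6372·1.94707 = 12407 km

12407 km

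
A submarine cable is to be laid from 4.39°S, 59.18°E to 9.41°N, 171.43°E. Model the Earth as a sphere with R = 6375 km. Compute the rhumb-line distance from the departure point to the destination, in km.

Rhumb course C = atan2(Δλ, Δψ) with Δψ = ln[tan(π/4+φ₂/2)/tan(π/4+φ₁/2)] = +0.2417, Δλ = +1.9591 → C = 82.97°
d = R·|Δφ| / |cos C| = 6375·0.24086 / 0.12243 = 12542 km

12542 km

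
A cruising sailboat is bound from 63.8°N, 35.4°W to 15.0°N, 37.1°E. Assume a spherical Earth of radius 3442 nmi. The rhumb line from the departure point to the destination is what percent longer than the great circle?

Great circle: σ = 1.2020 rad → d_gc = Rσ = 4137.4 nmi
Rhumb: Δφ = -0.8517, Δλ = +1.2654, Δψ = -1.1931, q = Δφ/Δψ = 0.7139 → d_rh = R√(Δφ²+q²Δλ²) = 4273.3 nmi
Excess = (4273.3 − 4137.4) / 4137.4 = 135.9 / 4137.4 = 3.28% ≈ 3.3%

3.3%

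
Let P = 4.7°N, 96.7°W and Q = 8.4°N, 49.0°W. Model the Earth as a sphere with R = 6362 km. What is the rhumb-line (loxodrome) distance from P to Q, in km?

5277 km

Rhumb course C = atan2(Δλ, Δψ) with Δψ = ln[tan(π/4+φ₂/2)/tan(π/4+φ₁/2)] = +0.0650, Δλ = +0.8325 → C = 85.53°
d = R·|Δφ| / |cos C| = 6362·0.06458 / 0.07785 = 5277 km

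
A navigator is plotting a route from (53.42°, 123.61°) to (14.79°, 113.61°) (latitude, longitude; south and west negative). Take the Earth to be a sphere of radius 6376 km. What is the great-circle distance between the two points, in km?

4387 km

cos σ = sin φ₁ sin φ₂ + cos φ₁ cos φ₂ cos Δλ
      = sin(53.42°)sin(14.79°) + cos(53.42°)cos(14.79°)cos(-10.00°) = 0.7724
σ = 39.426° → d = Rσ = 6376·0.68812 = 4387 km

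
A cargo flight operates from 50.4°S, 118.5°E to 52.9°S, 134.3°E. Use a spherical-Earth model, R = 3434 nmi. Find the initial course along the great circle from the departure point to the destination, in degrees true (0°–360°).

110.4°

θ = atan2( sin Δλ·cos φ₂ ,  cos φ₁ sin φ₂ − sin φ₁ cos φ₂ cos Δλ )
  = atan2(+0.1642, -0.0612) = 110.43°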